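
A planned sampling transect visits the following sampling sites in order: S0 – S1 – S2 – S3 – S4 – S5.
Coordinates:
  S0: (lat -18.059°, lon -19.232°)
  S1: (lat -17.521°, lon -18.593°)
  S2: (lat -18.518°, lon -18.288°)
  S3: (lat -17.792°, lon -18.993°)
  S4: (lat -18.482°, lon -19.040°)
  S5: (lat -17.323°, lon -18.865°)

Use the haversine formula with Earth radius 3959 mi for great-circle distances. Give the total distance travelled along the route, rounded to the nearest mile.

325 mi

Leg distances:
S0→S1: 56.1 mi  (cumulative 56.1 mi)
S1→S2: 71.7 mi  (cumulative 127.9 mi)
S2→S3: 68.3 mi  (cumulative 196.1 mi)
S3→S4: 47.8 mi  (cumulative 243.9 mi)
S4→S5: 80.9 mi  (cumulative 324.8 mi)
Total route length ≈ 325 mi.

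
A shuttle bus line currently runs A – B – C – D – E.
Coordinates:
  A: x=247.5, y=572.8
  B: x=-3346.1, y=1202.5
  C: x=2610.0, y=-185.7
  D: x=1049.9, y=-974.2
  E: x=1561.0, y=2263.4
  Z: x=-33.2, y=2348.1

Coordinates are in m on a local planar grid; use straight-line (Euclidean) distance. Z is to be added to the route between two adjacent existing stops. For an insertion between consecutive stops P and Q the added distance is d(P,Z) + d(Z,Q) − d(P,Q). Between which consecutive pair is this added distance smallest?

Added distance for inserting Z between each consecutive pair:
A–B: 1654.4 m
B–C: 1051.2 m
C–D: 5407.9 m
D–E: 1813.1 m
Smallest added distance is 1051.2 m, inserting between B and C.

between B and C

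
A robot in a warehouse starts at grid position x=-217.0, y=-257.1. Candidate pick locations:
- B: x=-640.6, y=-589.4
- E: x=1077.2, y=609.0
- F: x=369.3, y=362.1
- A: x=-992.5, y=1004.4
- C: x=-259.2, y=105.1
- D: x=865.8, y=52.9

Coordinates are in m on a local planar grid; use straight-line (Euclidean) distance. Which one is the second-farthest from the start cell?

A

Distances from the start cell (x=-217.0, y=-257.1):
E: 1557.3 m
A: 1480.8 m
D: 1126.3 m
F: 852.7 m
B: 538.4 m
C: 364.7 m
The second-farthest is A at 1480.8 m.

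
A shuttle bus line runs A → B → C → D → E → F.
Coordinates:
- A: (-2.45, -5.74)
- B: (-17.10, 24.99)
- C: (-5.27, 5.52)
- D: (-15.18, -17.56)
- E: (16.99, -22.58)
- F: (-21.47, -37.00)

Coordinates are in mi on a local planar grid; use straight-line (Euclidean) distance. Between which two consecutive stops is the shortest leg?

Leg distances:
A→B: 34.0 mi
B→C: 22.8 mi
C→D: 25.1 mi
D→E: 32.6 mi
E→F: 41.1 mi
The shortest leg is B–C at 22.8 mi.

B–C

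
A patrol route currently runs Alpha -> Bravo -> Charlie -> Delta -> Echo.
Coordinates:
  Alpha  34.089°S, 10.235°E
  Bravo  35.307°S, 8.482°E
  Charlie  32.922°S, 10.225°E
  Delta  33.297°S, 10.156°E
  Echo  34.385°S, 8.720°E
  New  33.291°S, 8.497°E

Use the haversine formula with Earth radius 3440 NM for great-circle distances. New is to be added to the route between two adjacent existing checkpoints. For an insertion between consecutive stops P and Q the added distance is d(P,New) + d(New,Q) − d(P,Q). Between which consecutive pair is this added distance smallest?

Added distance for inserting New between each consecutive pair:
Alpha–Bravo: 106.9 NM
Bravo–Charlie: 43.4 NM
Charlie–Delta: 150.2 NM
Delta–Echo: 52.9 NM
Smallest added distance is 43.4 NM, inserting between Bravo and Charlie.

between Bravo and Charlie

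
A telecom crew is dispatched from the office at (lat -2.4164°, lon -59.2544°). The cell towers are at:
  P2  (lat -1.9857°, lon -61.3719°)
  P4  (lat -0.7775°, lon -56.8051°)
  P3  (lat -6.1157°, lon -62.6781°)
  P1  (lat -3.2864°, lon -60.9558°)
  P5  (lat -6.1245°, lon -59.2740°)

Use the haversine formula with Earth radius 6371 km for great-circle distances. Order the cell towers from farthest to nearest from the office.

P3, P5, P4, P2, P1

Distance from the office at (lat -2.4164°, lon -59.2544°) to each:
P3 (lat -6.1157°, lon -62.6781°): 559.7 km
P5 (lat -6.1245°, lon -59.2740°): 412.3 km
P4 (lat -0.7775°, lon -56.8051°): 327.6 km
P2 (lat -1.9857°, lon -61.3719°): 240.1 km
P1 (lat -3.2864°, lon -60.9558°): 212.3 km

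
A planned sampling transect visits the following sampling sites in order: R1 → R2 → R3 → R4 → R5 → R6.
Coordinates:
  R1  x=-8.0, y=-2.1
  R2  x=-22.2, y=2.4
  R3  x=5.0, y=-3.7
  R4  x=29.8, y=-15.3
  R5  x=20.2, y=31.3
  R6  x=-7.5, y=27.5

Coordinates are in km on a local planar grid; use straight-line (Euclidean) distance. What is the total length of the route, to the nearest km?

146 km

Leg distances:
R1→R2: 14.9 km  (cumulative 14.9 km)
R2→R3: 27.9 km  (cumulative 42.8 km)
R3→R4: 27.4 km  (cumulative 70.2 km)
R4→R5: 47.6 km  (cumulative 117.7 km)
R5→R6: 28.0 km  (cumulative 145.7 km)
Total route length ≈ 146 km.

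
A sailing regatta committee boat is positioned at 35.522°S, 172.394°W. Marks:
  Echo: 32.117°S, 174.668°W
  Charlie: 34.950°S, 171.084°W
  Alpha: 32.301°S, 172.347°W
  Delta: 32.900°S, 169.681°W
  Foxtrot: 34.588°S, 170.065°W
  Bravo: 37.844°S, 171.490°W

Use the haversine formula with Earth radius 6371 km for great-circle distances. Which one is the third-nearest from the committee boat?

Distance to each, sorted:
Charlie: 134.9 km
Foxtrot: 236.1 km
Bravo: 270.5 km
Alpha: 358.2 km
Delta: 383.7 km
Echo: 433.0 km
The third-nearest is Bravo at 270.5 km.

Bravo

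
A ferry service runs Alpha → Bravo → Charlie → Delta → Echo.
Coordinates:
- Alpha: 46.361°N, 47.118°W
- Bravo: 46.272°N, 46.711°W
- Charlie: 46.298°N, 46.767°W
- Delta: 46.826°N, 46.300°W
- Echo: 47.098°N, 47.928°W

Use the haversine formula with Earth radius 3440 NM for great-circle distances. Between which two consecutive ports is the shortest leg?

Leg distances:
Alpha→Bravo: 17.7 NM
Bravo→Charlie: 2.8 NM
Charlie→Delta: 37.1 NM
Delta→Echo: 68.7 NM
The shortest leg is Bravo–Charlie at 2.8 NM.

Bravo–Charlie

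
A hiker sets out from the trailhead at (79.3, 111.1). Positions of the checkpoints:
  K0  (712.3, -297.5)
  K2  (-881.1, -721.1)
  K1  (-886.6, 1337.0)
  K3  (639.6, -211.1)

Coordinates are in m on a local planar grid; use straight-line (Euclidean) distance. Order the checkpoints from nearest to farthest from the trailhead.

K3, K0, K2, K1

Distance from the trailhead at (79.3, 111.1) to each:
K3 (639.6, -211.1): 646.3 m
K0 (712.3, -297.5): 753.4 m
K2 (-881.1, -721.1): 1270.8 m
K1 (-886.6, 1337.0): 1560.7 m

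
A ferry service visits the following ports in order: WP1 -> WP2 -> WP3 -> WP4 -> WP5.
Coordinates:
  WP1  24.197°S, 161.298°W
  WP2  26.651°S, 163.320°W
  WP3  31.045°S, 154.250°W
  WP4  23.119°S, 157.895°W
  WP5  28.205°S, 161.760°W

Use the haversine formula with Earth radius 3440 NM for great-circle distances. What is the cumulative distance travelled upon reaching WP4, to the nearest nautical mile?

1243 NM

Leg distances:
WP1→WP2: 183.6 NM  (cumulative 183.6 NM)
WP2→WP3: 544.8 NM  (cumulative 728.4 NM)
WP3→WP4: 514.1 NM  (cumulative 1242.5 NM)
Cumulative distance at WP4 ≈ 1243 NM.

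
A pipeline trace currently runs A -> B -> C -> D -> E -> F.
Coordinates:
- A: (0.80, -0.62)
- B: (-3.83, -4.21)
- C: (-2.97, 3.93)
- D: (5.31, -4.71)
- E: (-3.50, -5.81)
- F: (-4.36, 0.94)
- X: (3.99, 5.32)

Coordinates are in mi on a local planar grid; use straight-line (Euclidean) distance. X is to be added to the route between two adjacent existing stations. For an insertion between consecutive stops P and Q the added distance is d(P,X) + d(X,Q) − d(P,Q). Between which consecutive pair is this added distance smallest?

Added distance for inserting X between each consecutive pair:
A–B: 13.2 mi
B–C: 11.2 mi
C–D: 5.2 mi
D–E: 14.7 mi
E–F: 16.0 mi
Smallest added distance is 5.2 mi, inserting between C and D.

between C and D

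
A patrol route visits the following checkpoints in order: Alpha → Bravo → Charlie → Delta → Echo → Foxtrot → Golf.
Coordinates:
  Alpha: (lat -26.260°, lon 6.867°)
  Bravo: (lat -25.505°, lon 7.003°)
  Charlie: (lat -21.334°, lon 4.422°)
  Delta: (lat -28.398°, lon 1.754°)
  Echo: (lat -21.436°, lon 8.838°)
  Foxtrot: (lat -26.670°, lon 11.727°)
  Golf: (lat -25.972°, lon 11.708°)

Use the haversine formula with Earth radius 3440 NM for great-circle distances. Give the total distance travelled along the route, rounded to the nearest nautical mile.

1744 NM

Leg distances:
Alpha→Bravo: 45.9 NM  (cumulative 45.9 NM)
Bravo→Charlie: 288.0 NM  (cumulative 333.9 NM)
Charlie→Delta: 448.3 NM  (cumulative 782.2 NM)
Delta→Echo: 568.5 NM  (cumulative 1350.6 NM)
Echo→Foxtrot: 351.9 NM  (cumulative 1702.5 NM)
Foxtrot→Golf: 41.9 NM  (cumulative 1744.4 NM)
Total route length ≈ 1744 NM.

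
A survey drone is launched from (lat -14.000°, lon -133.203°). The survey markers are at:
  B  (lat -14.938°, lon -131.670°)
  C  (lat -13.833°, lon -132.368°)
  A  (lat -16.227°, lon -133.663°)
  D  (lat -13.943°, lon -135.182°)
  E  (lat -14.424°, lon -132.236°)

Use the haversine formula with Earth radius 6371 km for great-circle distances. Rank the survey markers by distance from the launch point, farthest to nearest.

A, D, B, E, C

Computing each great-circle distance from (lat -14.000°, lon -133.203°):
A (lat -16.227°, lon -133.663°): 252.5 km
D (lat -13.943°, lon -135.182°): 213.6 km
B (lat -14.938°, lon -131.670°): 195.2 km
E (lat -14.424°, lon -132.236°): 114.4 km
C (lat -13.833°, lon -132.368°): 92.0 km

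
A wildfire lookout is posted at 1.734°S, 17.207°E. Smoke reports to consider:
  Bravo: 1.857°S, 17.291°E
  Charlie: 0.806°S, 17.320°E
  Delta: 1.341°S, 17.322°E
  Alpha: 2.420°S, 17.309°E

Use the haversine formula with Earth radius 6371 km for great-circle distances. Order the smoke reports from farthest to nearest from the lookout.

Distances from the lookout:
Charlie 0.806°S, 17.320°E: 104.0 km
Alpha 2.420°S, 17.309°E: 77.1 km
Delta 1.341°S, 17.322°E: 45.5 km
Bravo 1.857°S, 17.291°E: 16.6 km

Charlie, Alpha, Delta, Bravo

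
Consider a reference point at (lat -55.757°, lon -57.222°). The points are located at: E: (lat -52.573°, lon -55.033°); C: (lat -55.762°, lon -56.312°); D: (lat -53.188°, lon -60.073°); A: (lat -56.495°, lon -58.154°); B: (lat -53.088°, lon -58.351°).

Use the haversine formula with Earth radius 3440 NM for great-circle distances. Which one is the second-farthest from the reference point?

D

Distances from the reference point ((lat -55.757°, lon -57.222°)):
E: 206.0 NM
D: 183.5 NM
B: 165.0 NM
A: 54.2 NM
C: 30.7 NM
The second-farthest is D at 183.5 NM.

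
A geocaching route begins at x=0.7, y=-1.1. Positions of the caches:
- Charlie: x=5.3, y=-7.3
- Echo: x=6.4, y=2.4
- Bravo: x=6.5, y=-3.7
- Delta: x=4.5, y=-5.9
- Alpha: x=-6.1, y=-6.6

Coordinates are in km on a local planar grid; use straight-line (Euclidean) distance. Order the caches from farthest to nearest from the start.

Distances from the start:
Alpha x=-6.1, y=-6.6: 8.7 km
Charlie x=5.3, y=-7.3: 7.7 km
Echo x=6.4, y=2.4: 6.7 km
Bravo x=6.5, y=-3.7: 6.4 km
Delta x=4.5, y=-5.9: 6.1 km

Alpha, Charlie, Echo, Bravo, Delta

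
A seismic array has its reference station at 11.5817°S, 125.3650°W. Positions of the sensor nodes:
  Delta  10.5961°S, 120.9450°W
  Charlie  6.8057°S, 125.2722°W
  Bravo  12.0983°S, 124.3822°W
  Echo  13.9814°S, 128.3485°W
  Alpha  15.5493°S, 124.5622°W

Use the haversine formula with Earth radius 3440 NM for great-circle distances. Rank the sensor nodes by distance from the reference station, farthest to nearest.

Charlie, Delta, Alpha, Echo, Bravo

Distances from the reference station:
Charlie 6.8057°S, 125.2722°W: 286.8 NM
Delta 10.5961°S, 120.9450°W: 267.1 NM
Alpha 15.5493°S, 124.5622°W: 242.8 NM
Echo 13.9814°S, 128.3485°W: 226.4 NM
Bravo 12.0983°S, 124.3822°W: 65.6 NM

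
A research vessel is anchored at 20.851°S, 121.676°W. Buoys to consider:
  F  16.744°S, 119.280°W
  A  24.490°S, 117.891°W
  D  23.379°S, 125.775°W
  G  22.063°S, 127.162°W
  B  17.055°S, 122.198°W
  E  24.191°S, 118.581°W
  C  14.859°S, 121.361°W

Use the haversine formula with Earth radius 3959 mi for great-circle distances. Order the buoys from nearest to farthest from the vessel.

B, E, D, F, A, G, C

Distance from the vessel at 20.851°S, 121.676°W to each:
B 17.055°S, 122.198°W: 264.5 mi
E 24.191°S, 118.581°W: 303.8 mi
D 23.379°S, 125.775°W: 315.2 mi
F 16.744°S, 119.280°W: 324.2 mi
A 24.490°S, 117.891°W: 348.5 mi
G 22.063°S, 127.162°W: 362.6 mi
C 14.859°S, 121.361°W: 414.6 mi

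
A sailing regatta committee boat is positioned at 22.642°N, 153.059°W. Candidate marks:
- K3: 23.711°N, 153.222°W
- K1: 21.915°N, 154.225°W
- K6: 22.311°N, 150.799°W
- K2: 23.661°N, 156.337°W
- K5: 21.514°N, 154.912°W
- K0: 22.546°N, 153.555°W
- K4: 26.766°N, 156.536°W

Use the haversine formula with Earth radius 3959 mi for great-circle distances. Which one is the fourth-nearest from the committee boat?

K5

Distances from the committee boat (22.642°N, 153.059°W):
K0: 32.3 mi
K3: 74.6 mi
K1: 89.9 mi
K5: 142.0 mi
K6: 146.1 mi
K2: 219.8 mi
K4: 358.9 mi
The fourth-nearest is K5 at 142.0 mi.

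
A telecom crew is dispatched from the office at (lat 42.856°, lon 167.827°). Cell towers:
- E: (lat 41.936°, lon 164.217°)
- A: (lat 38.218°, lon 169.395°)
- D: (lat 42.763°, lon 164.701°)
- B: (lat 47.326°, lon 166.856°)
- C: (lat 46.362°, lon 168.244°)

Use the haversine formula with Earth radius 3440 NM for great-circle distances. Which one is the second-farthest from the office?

Distance to each, sorted:
A: 287.5 NM
B: 271.5 NM
C: 211.3 NM
E: 169.3 NM
D: 137.8 NM
The second-farthest is B at 271.5 NM.

B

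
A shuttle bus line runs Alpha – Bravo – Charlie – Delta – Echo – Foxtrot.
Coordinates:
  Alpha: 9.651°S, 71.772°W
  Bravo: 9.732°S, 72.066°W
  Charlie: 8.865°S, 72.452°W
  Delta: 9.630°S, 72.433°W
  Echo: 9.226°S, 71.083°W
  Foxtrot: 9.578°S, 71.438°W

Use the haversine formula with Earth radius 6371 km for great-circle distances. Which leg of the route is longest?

Delta–Echo

Leg distances:
Alpha→Bravo: 33.5 km
Bravo→Charlie: 105.3 km
Charlie→Delta: 85.1 km
Delta→Echo: 154.7 km
Echo→Foxtrot: 55.2 km
The longest leg is Delta–Echo at 154.7 km.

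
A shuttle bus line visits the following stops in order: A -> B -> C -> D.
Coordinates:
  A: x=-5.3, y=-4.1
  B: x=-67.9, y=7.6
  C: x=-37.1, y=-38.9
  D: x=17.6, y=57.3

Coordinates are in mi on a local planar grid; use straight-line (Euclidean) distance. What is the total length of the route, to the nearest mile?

Leg distances:
A→B: 63.7 mi  (cumulative 63.7 mi)
B→C: 55.8 mi  (cumulative 119.5 mi)
C→D: 110.7 mi  (cumulative 230.1 mi)
Total route length ≈ 230 mi.

230 mi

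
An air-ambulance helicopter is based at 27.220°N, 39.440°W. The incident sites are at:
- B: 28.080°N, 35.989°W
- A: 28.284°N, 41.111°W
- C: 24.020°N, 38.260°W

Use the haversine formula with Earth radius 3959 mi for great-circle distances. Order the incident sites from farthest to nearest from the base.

C, B, A

Distances from the base:
C 24.020°N, 38.260°W: 233.0 mi
B 28.080°N, 35.989°W: 219.4 mi
A 28.284°N, 41.111°W: 125.9 mi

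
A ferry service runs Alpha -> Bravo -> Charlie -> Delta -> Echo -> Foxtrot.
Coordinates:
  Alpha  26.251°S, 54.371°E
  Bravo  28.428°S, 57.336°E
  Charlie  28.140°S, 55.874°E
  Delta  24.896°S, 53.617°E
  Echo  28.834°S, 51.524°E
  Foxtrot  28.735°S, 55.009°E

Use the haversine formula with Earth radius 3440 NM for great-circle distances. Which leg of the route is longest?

Delta–Echo

Leg distances:
Alpha→Bravo: 205.1 NM
Bravo→Charlie: 79.2 NM
Charlie→Delta: 229.4 NM
Delta→Echo: 261.6 NM
Echo→Foxtrot: 183.5 NM
The longest leg is Delta–Echo at 261.6 NM.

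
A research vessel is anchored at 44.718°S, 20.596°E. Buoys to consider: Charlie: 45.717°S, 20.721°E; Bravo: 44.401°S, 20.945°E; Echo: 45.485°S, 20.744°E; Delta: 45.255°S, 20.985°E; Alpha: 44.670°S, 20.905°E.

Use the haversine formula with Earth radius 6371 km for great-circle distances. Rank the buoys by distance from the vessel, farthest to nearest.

Distance from the vessel at 44.718°S, 20.596°E to each:
Charlie 45.717°S, 20.721°E: 111.5 km
Echo 45.485°S, 20.744°E: 86.1 km
Delta 45.255°S, 20.985°E: 67.1 km
Bravo 44.401°S, 20.945°E: 44.8 km
Alpha 44.670°S, 20.905°E: 25.0 km

Charlie, Echo, Delta, Bravo, Alpha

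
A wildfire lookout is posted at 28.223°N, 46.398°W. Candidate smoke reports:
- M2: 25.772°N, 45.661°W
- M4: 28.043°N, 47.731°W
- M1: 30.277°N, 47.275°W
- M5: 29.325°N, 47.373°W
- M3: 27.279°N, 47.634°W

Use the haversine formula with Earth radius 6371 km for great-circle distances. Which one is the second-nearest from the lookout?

Distances from the lookout (28.223°N, 46.398°W):
M4: 132.2 km
M5: 155.1 km
M3: 160.7 km
M1: 243.7 km
M2: 282.1 km
The second-nearest is M5 at 155.1 km.

M5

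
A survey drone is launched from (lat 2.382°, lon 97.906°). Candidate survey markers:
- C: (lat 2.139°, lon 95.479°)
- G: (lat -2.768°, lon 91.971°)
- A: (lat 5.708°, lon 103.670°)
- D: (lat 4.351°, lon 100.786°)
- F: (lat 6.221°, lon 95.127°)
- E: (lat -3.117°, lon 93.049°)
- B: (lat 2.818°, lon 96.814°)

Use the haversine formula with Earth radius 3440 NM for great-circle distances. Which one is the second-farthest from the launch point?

Distances from the launch point ((lat 2.382°, lon 97.906°)):
G: 471.7 NM
E: 440.4 NM
A: 398.8 NM
F: 284.2 NM
D: 209.2 NM
C: 146.3 NM
B: 70.5 NM
The second-farthest is E at 440.4 NM.

E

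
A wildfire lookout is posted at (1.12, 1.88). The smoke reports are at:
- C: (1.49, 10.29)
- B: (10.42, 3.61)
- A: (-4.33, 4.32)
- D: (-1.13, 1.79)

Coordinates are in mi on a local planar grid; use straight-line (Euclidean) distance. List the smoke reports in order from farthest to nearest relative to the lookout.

B, C, A, D

Distance from the lookout at (1.12, 1.88) to each:
B (10.42, 3.61): 9.5 mi
C (1.49, 10.29): 8.4 mi
A (-4.33, 4.32): 6.0 mi
D (-1.13, 1.79): 2.3 mi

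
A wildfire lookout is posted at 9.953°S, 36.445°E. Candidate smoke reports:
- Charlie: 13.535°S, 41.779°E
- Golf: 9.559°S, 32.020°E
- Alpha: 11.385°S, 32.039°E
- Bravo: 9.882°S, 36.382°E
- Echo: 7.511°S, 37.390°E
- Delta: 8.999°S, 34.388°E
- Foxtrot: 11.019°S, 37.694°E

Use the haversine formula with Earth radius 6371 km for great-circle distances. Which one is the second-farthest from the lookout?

Alpha

Distance to each, sorted:
Charlie: 704.1 km
Alpha: 507.1 km
Golf: 486.9 km
Echo: 290.7 km
Delta: 249.3 km
Foxtrot: 180.8 km
Bravo: 10.5 km
The second-farthest is Alpha at 507.1 km.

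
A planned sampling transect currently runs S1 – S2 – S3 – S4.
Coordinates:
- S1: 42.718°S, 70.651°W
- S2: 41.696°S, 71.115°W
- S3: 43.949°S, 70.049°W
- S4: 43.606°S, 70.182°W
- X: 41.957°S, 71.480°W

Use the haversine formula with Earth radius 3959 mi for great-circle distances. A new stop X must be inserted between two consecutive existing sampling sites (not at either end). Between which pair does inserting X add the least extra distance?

Added distance for inserting X between each consecutive pair:
S1–S2: 19.1 mi
S2–S3: 16.8 mi
S3–S4: 262.5 mi
Smallest added distance is 16.8 mi, inserting between S2 and S3.

between S2 and S3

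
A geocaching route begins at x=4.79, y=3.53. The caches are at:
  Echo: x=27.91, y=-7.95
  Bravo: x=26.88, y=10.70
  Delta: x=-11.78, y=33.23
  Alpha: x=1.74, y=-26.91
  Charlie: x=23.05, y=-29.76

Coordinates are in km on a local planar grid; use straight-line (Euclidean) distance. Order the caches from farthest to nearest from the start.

Charlie, Delta, Alpha, Echo, Bravo

Computing each straight-line distance from x=4.79, y=3.53:
Charlie x=23.05, y=-29.76: 38.0 km
Delta x=-11.78, y=33.23: 34.0 km
Alpha x=1.74, y=-26.91: 30.6 km
Echo x=27.91, y=-7.95: 25.8 km
Bravo x=26.88, y=10.70: 23.2 km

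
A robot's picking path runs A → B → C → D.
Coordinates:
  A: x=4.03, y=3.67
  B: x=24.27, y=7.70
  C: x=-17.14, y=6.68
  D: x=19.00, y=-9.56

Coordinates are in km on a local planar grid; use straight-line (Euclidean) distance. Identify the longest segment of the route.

Leg distances:
A→B: 20.6 km
B→C: 41.4 km
C→D: 39.6 km
The longest leg is B–C at 41.4 km.

B–C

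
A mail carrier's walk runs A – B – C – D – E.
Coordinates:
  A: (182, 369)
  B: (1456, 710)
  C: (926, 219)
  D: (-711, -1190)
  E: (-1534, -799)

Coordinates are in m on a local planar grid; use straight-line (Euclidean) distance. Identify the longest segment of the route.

C–D

Leg distances:
A→B: 1318.8 m
B→C: 722.5 m
C→D: 2159.9 m
D→E: 911.2 m
The longest leg is C–D at 2159.9 m.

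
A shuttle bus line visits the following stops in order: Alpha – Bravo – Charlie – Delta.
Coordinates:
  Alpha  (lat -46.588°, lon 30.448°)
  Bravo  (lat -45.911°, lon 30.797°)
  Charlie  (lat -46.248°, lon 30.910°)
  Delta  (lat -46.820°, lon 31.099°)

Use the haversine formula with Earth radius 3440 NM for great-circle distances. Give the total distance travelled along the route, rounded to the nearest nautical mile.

Leg distances:
Alpha→Bravo: 43.2 NM  (cumulative 43.2 NM)
Bravo→Charlie: 20.8 NM  (cumulative 63.9 NM)
Charlie→Delta: 35.2 NM  (cumulative 99.1 NM)
Total route length ≈ 99 NM.

99 NM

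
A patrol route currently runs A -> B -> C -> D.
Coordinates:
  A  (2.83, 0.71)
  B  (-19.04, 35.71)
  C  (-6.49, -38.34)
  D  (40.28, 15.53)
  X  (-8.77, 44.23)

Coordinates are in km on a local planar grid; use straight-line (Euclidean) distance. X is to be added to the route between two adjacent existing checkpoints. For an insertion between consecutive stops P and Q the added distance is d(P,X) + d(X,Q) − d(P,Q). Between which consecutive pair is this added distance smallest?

Added distance for inserting X between each consecutive pair:
A–B: 17.1 km
B–C: 20.8 km
C–D: 68.1 km
Smallest added distance is 17.1 km, inserting between A and B.

between A and B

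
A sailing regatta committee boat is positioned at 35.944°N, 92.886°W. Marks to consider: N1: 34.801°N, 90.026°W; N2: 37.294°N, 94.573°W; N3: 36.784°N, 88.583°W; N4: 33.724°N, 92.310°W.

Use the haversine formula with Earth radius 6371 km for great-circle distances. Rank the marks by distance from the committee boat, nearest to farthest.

N2, N4, N1, N3

Distance from the committee boat at 35.944°N, 92.886°W to each:
N2 37.294°N, 94.573°W: 212.6 km
N4 33.724°N, 92.310°W: 252.4 km
N1 34.801°N, 90.026°W: 288.8 km
N3 36.784°N, 88.583°W: 396.4 km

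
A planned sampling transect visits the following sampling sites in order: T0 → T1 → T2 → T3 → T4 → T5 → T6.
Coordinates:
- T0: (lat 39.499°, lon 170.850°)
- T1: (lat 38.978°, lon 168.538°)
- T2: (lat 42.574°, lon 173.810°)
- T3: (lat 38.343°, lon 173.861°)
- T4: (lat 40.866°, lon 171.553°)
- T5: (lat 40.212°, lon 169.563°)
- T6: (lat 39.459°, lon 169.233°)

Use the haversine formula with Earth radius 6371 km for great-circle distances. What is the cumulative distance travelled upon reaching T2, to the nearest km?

Leg distances:
T0→T1: 207.4 km  (cumulative 207.4 km)
T1→T2: 597.2 km  (cumulative 804.6 km)
Cumulative distance at T2 ≈ 805 km.

805 km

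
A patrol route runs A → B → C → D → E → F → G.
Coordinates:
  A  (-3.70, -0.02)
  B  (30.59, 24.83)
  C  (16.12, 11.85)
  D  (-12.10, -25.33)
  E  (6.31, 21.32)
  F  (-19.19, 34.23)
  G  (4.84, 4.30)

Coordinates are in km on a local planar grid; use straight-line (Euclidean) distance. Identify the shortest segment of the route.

B–C

Leg distances:
A→B: 42.3 km
B→C: 19.4 km
C→D: 46.7 km
D→E: 50.2 km
E→F: 28.6 km
F→G: 38.4 km
The shortest leg is B–C at 19.4 km.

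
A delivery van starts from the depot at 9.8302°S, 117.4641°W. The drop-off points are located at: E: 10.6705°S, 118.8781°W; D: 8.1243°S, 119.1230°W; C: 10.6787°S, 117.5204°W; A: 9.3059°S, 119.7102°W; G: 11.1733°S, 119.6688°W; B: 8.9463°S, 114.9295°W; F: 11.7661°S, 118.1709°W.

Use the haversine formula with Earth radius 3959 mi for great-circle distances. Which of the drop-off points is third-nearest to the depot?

F

Distances from the depot (9.8302°S, 117.4641°W):
C: 58.8 mi
E: 112.3 mi
F: 142.1 mi
A: 157.3 mi
D: 163.4 mi
G: 176.2 mi
B: 183.3 mi
The third-nearest is F at 142.1 mi.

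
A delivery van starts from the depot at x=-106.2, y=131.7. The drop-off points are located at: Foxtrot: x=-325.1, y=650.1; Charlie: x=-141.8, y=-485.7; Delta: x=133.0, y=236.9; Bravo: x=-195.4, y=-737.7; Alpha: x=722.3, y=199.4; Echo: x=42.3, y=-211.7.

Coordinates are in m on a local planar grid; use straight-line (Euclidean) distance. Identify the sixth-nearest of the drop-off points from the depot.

Distance to each, sorted:
Delta: 261.3 m
Echo: 374.1 m
Foxtrot: 562.7 m
Charlie: 618.4 m
Alpha: 831.3 m
Bravo: 874.0 m
The sixth-nearest is Bravo at 874.0 m.

Bravo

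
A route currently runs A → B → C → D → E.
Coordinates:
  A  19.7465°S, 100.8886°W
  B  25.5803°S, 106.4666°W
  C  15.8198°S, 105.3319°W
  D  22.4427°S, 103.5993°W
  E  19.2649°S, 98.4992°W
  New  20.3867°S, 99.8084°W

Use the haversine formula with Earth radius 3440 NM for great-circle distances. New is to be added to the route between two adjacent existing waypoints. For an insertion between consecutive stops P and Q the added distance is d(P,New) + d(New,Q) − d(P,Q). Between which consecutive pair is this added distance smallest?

between D and E

Added distance for inserting New between each consecutive pair:
A–B: 87.3 NM
B–C: 310.4 NM
C–D: 253.3 NM
D–E: 1.4 NM
Smallest added distance is 1.4 NM, inserting between D and E.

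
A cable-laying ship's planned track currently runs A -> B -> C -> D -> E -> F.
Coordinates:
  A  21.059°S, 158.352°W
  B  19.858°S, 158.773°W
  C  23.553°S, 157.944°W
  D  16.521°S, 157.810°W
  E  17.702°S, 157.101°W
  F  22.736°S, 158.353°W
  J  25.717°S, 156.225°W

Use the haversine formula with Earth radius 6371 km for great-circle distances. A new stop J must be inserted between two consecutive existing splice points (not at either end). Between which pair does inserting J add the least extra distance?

between C and D

Added distance for inserting J between each consecutive pair:
A–B: 1122.8 km
B–C: 578.9 km
C–D: 550.4 km
D–E: 1780.0 km
E–F: 716.5 km
Smallest added distance is 550.4 km, inserting between C and D.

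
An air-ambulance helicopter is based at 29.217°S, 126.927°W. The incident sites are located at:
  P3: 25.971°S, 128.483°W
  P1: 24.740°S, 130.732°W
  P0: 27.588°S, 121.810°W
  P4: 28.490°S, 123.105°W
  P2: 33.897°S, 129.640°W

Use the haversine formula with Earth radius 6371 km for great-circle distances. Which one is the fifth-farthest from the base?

P4

Distance to each, sorted:
P1: 624.4 km
P2: 580.4 km
P0: 532.2 km
P3: 392.1 km
P4: 380.9 km
The fifth-farthest is P4 at 380.9 km.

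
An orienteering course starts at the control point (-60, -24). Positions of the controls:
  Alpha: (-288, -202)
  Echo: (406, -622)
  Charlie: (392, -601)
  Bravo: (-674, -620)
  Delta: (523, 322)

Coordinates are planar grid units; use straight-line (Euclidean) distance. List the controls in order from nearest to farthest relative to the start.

Alpha, Delta, Charlie, Echo, Bravo

Distances from the start:
Alpha (-288, -202): 289.3
Delta (523, 322): 677.9
Charlie (392, -601): 733.0
Echo (406, -622): 758.1
Bravo (-674, -620): 855.7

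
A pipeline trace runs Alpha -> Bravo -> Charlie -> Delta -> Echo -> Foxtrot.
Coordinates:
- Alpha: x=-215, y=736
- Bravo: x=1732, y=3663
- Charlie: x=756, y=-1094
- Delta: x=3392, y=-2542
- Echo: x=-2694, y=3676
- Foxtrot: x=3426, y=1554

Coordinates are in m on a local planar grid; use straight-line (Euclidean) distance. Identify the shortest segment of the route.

Charlie–Delta

Leg distances:
Alpha→Bravo: 3515.4 m
Bravo→Charlie: 4856.1 m
Charlie→Delta: 3007.5 m
Delta→Echo: 8700.7 m
Echo→Foxtrot: 6477.4 m
The shortest leg is Charlie–Delta at 3007.5 m.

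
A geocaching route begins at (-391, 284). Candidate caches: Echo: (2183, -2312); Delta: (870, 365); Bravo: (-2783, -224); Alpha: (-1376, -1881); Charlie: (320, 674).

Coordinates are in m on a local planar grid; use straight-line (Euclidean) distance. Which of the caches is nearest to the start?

Distance to each, sorted:
Charlie: 810.9 m
Delta: 1263.6 m
Alpha: 2378.5 m
Bravo: 2445.3 m
Echo: 3655.8 m
The nearest is Charlie at 810.9 m.

Charlie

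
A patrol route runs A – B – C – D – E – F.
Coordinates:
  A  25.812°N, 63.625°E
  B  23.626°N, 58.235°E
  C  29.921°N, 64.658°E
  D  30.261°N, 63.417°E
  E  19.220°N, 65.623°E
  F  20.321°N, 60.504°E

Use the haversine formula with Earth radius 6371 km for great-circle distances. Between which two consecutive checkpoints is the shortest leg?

Leg distances:
A→B: 596.1 km
B→C: 946.4 km
C→D: 125.2 km
D→E: 1247.7 km
E→F: 549.4 km
The shortest leg is C–D at 125.2 km.

C–D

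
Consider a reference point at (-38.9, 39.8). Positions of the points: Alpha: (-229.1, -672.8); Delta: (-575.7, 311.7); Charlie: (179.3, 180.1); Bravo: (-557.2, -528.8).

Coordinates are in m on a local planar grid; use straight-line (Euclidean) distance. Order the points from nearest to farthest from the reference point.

Computing each straight-line distance from (-38.9, 39.8):
Charlie (179.3, 180.1): 259.4 m
Delta (-575.7, 311.7): 601.7 m
Alpha (-229.1, -672.8): 737.5 m
Bravo (-557.2, -528.8): 769.4 m

Charlie, Delta, Alpha, Bravo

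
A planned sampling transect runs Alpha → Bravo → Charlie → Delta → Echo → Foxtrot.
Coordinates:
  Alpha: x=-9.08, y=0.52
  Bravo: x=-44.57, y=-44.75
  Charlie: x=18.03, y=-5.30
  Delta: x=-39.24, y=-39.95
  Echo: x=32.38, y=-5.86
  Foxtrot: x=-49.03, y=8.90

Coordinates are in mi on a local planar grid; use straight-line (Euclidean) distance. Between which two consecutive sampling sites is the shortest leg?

Leg distances:
Alpha→Bravo: 57.5 mi
Bravo→Charlie: 74.0 mi
Charlie→Delta: 66.9 mi
Delta→Echo: 79.3 mi
Echo→Foxtrot: 82.7 mi
The shortest leg is Alpha–Bravo at 57.5 mi.

Alpha–Bravo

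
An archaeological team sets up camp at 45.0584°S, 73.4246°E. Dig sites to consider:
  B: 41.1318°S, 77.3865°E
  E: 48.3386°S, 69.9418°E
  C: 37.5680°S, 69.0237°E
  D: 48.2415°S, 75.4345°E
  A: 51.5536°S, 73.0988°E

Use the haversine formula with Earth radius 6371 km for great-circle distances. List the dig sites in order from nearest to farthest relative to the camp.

Computing each great-circle distance from 45.0584°S, 73.4246°E:
D 48.2415°S, 75.4345°E: 385.7 km
E 48.3386°S, 69.9418°E: 451.1 km
B 41.1318°S, 77.3865°E: 542.2 km
A 51.5536°S, 73.0988°E: 722.6 km
C 37.5680°S, 69.0237°E: 910.0 km

D, E, B, A, C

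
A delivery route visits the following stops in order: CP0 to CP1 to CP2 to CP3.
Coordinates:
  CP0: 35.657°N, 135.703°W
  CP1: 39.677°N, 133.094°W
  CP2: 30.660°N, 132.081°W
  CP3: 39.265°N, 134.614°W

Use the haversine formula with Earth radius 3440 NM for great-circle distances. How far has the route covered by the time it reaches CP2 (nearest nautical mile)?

815 NM

Leg distances:
CP0→CP1: 271.3 NM  (cumulative 271.3 NM)
CP1→CP2: 543.6 NM  (cumulative 815.0 NM)
Cumulative distance at CP2 ≈ 815 NM.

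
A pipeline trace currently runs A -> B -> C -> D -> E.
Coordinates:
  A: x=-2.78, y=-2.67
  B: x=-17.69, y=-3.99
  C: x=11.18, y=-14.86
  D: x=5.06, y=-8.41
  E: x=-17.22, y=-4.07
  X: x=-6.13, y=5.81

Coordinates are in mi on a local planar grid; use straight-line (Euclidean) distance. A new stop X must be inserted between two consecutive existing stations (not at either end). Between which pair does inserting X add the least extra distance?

Added distance for inserting X between each consecutive pair:
A–B: 9.3 mi
B–C: 11.3 mi
C–D: 36.2 mi
D–E: 10.2 mi
Smallest added distance is 9.3 mi, inserting between A and B.

between A and B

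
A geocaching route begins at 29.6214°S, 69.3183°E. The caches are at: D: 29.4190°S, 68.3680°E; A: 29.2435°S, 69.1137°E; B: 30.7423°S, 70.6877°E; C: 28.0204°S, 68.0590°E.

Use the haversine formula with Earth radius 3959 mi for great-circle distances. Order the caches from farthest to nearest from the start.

Distances from the start:
C 28.0204°S, 68.0590°E: 134.3 mi
B 30.7423°S, 70.6877°E: 112.6 mi
D 29.4190°S, 68.3680°E: 58.8 mi
A 29.2435°S, 69.1137°E: 28.9 mi

C, B, D, A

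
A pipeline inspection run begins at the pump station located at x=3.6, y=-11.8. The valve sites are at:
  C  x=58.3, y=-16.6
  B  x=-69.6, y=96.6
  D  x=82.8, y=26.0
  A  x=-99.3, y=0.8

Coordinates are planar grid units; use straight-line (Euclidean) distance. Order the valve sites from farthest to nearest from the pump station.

B, A, D, C

Computing each straight-line distance from x=3.6, y=-11.8:
B x=-69.6, y=96.6: 130.8
A x=-99.3, y=0.8: 103.7
D x=82.8, y=26.0: 87.8
C x=58.3, y=-16.6: 54.9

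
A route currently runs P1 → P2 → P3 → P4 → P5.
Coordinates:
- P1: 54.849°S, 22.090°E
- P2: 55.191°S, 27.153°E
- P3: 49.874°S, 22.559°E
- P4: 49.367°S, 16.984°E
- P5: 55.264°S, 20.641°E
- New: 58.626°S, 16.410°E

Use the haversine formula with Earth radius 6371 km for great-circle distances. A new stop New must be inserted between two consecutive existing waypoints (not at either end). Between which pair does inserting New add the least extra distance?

between P4 and P5

Added distance for inserting New between each consecutive pair:
P1–P2: 973.7 km
P2–P3: 1137.9 km
P3–P4: 1675.7 km
P4–P5: 782.5 km
Smallest added distance is 782.5 km, inserting between P4 and P5.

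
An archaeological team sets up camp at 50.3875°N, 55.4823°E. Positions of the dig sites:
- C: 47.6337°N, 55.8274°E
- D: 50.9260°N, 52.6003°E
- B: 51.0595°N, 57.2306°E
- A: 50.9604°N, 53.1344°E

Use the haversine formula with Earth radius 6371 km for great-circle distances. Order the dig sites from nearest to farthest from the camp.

Distances from the camp:
B 51.0595°N, 57.2306°E: 144.0 km
A 50.9604°N, 53.1344°E: 177.3 km
D 50.9260°N, 52.6003°E: 211.8 km
C 47.6337°N, 55.8274°E: 307.2 km

B, A, D, C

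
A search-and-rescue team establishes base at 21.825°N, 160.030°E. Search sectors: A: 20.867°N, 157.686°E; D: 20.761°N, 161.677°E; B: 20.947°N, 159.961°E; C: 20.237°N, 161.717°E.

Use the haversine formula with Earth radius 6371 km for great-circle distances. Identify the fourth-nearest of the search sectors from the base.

A

Distance to each, sorted:
B: 97.9 km
D: 207.6 km
C: 248.7 km
A: 265.1 km
The fourth-nearest is A at 265.1 km.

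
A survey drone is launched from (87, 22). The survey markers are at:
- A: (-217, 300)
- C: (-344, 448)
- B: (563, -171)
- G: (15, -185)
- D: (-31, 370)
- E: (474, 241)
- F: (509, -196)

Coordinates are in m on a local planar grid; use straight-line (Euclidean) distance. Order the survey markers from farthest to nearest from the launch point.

Distance from the launch point at (87, 22) to each:
C (-344, 448): 606.0 m
B (563, -171): 513.6 m
F (509, -196): 475.0 m
E (474, 241): 444.7 m
A (-217, 300): 411.9 m
D (-31, 370): 367.5 m
G (15, -185): 219.2 m

C, B, F, E, A, D, G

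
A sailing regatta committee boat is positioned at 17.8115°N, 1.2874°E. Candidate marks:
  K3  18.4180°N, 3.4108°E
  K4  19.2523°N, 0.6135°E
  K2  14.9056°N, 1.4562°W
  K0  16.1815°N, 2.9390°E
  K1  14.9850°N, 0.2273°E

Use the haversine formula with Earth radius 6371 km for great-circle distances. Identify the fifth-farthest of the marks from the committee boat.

K4

Distances from the committee boat (17.8115°N, 1.2874°E):
K2: 436.0 km
K1: 334.0 km
K0: 252.4 km
K3: 234.3 km
K4: 175.3 km
The fifth-farthest is K4 at 175.3 km.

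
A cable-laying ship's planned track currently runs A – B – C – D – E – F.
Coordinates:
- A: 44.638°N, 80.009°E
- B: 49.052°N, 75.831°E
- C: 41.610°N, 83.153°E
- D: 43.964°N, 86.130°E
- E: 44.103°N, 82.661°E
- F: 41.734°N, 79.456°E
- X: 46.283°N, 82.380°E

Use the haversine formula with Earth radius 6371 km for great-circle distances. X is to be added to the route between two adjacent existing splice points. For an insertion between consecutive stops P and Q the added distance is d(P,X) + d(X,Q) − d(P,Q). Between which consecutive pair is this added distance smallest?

Added distance for inserting X between each consecutive pair:
A–B: 254.3 km
B–C: 96.9 km
C–D: 557.4 km
D–E: 356.8 km
E–F: 429.8 km
Smallest added distance is 96.9 km, inserting between B and C.

between B and C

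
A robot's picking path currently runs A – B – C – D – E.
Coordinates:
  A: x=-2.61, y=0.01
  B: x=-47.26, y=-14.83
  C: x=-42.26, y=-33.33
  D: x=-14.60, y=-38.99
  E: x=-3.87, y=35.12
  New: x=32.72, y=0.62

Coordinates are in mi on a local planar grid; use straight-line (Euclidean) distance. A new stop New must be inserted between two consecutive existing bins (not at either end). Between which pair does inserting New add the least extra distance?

between D and E

Added distance for inserting New between each consecutive pair:
A–B: 69.7 mi
B–C: 144.6 mi
C–D: 115.8 mi
D–E: 37.1 mi
Smallest added distance is 37.1 mi, inserting between D and E.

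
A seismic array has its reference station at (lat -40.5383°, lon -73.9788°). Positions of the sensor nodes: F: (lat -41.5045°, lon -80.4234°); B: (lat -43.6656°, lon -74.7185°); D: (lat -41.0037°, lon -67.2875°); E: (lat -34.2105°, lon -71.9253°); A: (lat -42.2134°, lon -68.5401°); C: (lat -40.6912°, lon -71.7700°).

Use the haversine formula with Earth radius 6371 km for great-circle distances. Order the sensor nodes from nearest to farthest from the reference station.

Distance from the reference station at (lat -40.5383°, lon -73.9788°) to each:
C (lat -40.6912°, lon -71.7700°): 187.2 km
B (lat -43.6656°, lon -74.7185°): 353.0 km
A (lat -42.2134°, lon -68.5401°): 490.4 km
F (lat -41.5045°, lon -80.4234°): 551.1 km
D (lat -41.0037°, lon -67.2875°): 565.7 km
E (lat -34.2105°, lon -71.9253°): 726.6 km

C, B, A, F, D, E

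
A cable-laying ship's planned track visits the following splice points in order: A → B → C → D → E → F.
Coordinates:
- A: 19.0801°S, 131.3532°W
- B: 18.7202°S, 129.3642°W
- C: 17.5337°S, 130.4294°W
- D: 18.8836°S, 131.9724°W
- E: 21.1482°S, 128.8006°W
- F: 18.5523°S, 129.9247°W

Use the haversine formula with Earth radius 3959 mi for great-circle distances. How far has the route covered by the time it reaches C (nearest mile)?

240 mi

Leg distances:
A→B: 132.4 mi  (cumulative 132.4 mi)
B→C: 107.8 mi  (cumulative 240.1 mi)
Cumulative distance at C ≈ 240 mi.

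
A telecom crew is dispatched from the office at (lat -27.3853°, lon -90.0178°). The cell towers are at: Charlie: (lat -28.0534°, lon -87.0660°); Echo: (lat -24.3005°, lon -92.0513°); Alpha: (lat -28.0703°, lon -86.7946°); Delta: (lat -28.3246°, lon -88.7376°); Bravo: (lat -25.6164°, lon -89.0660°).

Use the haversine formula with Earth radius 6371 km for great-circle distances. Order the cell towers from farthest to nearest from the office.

Echo, Alpha, Charlie, Bravo, Delta

Computing each great-circle distance from (lat -27.3853°, lon -90.0178°):
Echo (lat -24.3005°, lon -92.0513°): 398.8 km
Alpha (lat -28.0703°, lon -86.7946°): 326.3 km
Charlie (lat -28.0534°, lon -87.0660°): 299.9 km
Bravo (lat -25.6164°, lon -89.0660°): 218.3 km
Delta (lat -28.3246°, lon -88.7376°): 163.5 km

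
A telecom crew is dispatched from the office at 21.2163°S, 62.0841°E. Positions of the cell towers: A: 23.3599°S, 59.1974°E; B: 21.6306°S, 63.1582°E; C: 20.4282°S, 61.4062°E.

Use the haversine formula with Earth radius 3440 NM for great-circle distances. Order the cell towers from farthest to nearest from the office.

A, B, C

Computing each great-circle distance from 21.2163°S, 62.0841°E:
A 23.3599°S, 59.1974°E: 205.6 NM
B 21.6306°S, 63.1582°E: 65.0 NM
C 20.4282°S, 61.4062°E: 60.7 NM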